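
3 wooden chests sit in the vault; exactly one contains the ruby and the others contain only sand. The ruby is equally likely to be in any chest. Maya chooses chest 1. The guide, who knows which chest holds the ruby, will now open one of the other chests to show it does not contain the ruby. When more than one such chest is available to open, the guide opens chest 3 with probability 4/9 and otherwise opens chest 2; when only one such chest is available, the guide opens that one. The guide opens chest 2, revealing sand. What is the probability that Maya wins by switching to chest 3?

9/14

Consider each possible location of the ruby in turn.
If it is in chest 1 (prior 1/3): chest 3 is available but not opened, probability 5/9; weight (1/3)·(5/9) = 5/27.
If it is in chest 2 (prior 1/3): the guide opened chest 2, so this case is ruled out; weight (1/3)·0 = 0.
If it is in chest 3 (prior 1/3): only chest 2 is available, probability 1; weight (1/3)·1 = 1/3.
The weights sum to 14/27.
So P(the ruby in chest 3 | the guide opened chest 2) = (1/3) / (14/27) = 9/14.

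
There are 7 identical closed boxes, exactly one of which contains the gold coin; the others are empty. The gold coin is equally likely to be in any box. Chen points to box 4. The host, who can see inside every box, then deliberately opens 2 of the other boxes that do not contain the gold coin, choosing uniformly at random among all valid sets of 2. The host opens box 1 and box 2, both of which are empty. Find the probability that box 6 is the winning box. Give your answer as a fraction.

3/14

Consider each possible location of the gold coin in turn.
If it is in either of boxes 1 and 2 (prior 1/7 each): that box was opened and seen not to hold the prize — ruled out; weight (1/7)·0 = 0 each.
If it is in any of boxes 3, 5, 6, and 7 (prior 1/7 each): the host has 10 equally likely choices, so probability 1/10; weight (1/7)·(1/10) = 1/70 each.
If it is in box 4 (prior 1/7): the host has 15 equally likely choices, so probability 1/15; weight (1/7)·(1/15) = 1/105.
The weights sum to 1/15.
So P(the gold coin in box 6 | the host opened box 1 and box 2) = (1/70) / (1/15) = 3/14.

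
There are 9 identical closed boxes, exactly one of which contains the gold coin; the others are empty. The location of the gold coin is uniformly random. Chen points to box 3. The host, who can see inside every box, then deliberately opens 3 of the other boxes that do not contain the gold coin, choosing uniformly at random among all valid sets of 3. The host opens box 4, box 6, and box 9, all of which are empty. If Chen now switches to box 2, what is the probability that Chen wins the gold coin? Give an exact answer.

8/45

Apply Bayes' rule, conditioning on where the gold coin actually is.
If it is in any of boxes 1, 2, 5, 7, and 8 (prior 1/9 each): the host has 35 equally likely choices, so probability 1/35; weight (1/9)·(1/35) = 1/315 each.
If it is in box 3 (prior 1/9): the host has 56 equally likely choices, so probability 1/56; weight (1/9)·(1/56) = 1/504.
If it is in any of boxes 4, 6, and 9 (prior 1/9 each): that box was opened and seen not to hold the prize — ruled out; weight (1/9)·0 = 0 each.
The weights sum to 1/56.
So P(the gold coin in box 2 | the host opened box 4, box 6, and box 9) = (1/315) / (1/56) = 8/45.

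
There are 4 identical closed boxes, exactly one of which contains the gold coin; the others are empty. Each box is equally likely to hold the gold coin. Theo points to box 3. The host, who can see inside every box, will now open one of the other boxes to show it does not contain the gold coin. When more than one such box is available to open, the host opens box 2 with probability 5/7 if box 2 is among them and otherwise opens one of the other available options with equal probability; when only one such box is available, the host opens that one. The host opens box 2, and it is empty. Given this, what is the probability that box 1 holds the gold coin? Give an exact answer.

1/3

Condition on the true location of the gold coin.
If it is in any of boxes 1, 3, and 4 (prior 1/4 each): box 2 is available, opened with probability 5/7; weight (1/4)·(5/7) = 5/28 each.
If it is in box 2 (prior 1/4): the host opened box 2, so this case is ruled out; weight (1/4)·0 = 0.
The weights sum to 15/28.
So P(the gold coin in box 1 | the host opened box 2) = (5/28) / (15/28) = 1/3.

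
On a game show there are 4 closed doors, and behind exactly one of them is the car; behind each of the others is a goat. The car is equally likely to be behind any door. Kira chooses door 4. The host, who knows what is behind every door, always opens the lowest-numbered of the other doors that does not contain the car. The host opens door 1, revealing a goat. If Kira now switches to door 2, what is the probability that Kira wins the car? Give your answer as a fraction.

1/3

Consider each possible location of the car in turn.
If it is behind door 1 (prior 1/4): the host opened door 1, so this case is ruled out; weight (1/4)·0 = 0.
If it is behind any of doors 2, 3, and 4 (prior 1/4 each): door 1 is the lowest-numbered option available, probability 1; weight (1/4)·1 = 1/4 each.
The weights sum to 3/4.
So P(the car behind door 2 | the host opened door 1) = (1/4) / (3/4) = 1/3.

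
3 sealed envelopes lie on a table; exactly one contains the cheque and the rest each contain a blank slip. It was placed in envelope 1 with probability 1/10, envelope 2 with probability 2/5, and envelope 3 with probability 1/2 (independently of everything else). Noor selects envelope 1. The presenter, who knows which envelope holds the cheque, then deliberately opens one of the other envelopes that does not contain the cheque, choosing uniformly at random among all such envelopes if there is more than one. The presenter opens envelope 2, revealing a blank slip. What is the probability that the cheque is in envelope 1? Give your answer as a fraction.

1/11

Condition on the true location of the cheque.
If it is in envelope 1 (prior 1/10): the presenter has 2 equally likely choices, so probability 1/2; weight (1/10)·(1/2) = 1/20.
If it is in envelope 2 (prior 2/5): the presenter opened envelope 2, so this case is ruled out; weight (2/5)·0 = 0.
If it is in envelope 3 (prior 1/2): the presenter has no choice, probability 1; weight (1/2)·1 = 1/2.
The weights sum to 11/20.
So P(the cheque in envelope 1 | the presenter opened envelope 2) = (1/20) / (11/20) = 1/11.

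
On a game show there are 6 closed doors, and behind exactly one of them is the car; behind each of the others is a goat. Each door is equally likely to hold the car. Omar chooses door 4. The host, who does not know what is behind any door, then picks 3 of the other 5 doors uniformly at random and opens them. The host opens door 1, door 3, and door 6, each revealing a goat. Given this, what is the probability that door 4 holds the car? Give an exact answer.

Apply Bayes' rule, conditioning on where the car actually is.
If it is behind any of doors 1, 3, and 6 (prior 1/6 each): that door was opened and seen not to hold the prize — ruled out; weight (1/6)·0 = 0 each.
If it is behind any of doors 2, 4, and 5 (prior 1/6 each): the host picks exactly this set with probability 1/10 regardless, and none is the prize; weight (1/6)·(1/10) = 1/60 each.
The weights sum to 1/20.
So P(the car behind door 4 | the host opened door 1, door 3, and door 6) = (1/60) / (1/20) = 1/3.

1/3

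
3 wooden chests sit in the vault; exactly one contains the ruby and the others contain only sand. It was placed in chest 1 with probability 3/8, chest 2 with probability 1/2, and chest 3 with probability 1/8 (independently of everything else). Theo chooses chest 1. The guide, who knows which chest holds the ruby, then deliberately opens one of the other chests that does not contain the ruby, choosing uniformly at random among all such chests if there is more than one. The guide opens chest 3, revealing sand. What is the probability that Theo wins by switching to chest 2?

Apply Bayes' rule, conditioning on where the ruby actually is.
If it is in chest 1 (prior 3/8): the guide has 2 equally likely choices, so probability 1/2; weight (3/8)·(1/2) = 3/16.
If it is in chest 2 (prior 1/2): the guide has no choice, probability 1; weight (1/2)·1 = 1/2.
If it is in chest 3 (prior 1/8): the guide opened chest 3, so this case is ruled out; weight (1/8)·0 = 0.
The weights sum to 11/16.
So P(the ruby in chest 2 | the guide opened chest 3) = (1/2) / (11/16) = 8/11.

8/11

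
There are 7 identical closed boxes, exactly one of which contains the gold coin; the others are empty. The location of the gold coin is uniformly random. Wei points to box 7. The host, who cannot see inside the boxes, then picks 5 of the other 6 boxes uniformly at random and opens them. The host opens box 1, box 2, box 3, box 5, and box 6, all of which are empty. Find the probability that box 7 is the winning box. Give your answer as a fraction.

1/2

Apply Bayes' rule, conditioning on where the gold coin actually is.
If it is in any of boxes 1, 2, 3, 5, and 6 (prior 1/7 each): that box was opened and seen not to hold the prize — ruled out; weight (1/7)·0 = 0 each.
If it is in either of boxes 4 and 7 (prior 1/7 each): the host picks exactly this set with probability 1/6 regardless, and none is the prize; weight (1/7)·(1/6) = 1/42 each.
The weights sum to 1/21.
So P(the gold coin in box 7 | the host opened box 1, box 2, box 3, box 5, and box 6) = (1/42) / (1/21) = 1/2.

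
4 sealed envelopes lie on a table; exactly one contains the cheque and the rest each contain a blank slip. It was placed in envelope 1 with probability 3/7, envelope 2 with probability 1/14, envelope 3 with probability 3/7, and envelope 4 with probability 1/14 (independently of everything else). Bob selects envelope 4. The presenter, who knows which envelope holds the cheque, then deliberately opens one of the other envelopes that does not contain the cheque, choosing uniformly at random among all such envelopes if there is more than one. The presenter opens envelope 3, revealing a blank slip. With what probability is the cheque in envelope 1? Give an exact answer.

18/23

Consider each possible location of the cheque in turn.
If it is in envelope 1 (prior 3/7): the presenter has 2 equally likely choices, so probability 1/2; weight (3/7)·(1/2) = 3/14.
If it is in envelope 2 (prior 1/14): the presenter has 2 equally likely choices, so probability 1/2; weight (1/14)·(1/2) = 1/28.
If it is in envelope 3 (prior 3/7): the presenter opened envelope 3, so this case is ruled out; weight (3/7)·0 = 0.
If it is in envelope 4 (prior 1/14): the presenter has 3 equally likely choices, so probability 1/3; weight (1/14)·(1/3) = 1/42.
The weights sum to 23/84.
So P(the cheque in envelope 1 | the presenter opened envelope 3) = (3/14) / (23/84) = 18/23.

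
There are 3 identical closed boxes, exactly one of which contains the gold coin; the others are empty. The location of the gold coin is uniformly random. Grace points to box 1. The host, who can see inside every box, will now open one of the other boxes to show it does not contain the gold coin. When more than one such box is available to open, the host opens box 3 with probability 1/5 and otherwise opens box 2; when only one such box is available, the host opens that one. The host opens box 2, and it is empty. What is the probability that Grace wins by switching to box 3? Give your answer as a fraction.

Consider each possible location of the gold coin in turn.
If it is in box 1 (prior 1/3): box 3 is available but not opened, probability 4/5; weight (1/3)·(4/5) = 4/15.
If it is in box 2 (prior 1/3): the host opened box 2, so this case is ruled out; weight (1/3)·0 = 0.
If it is in box 3 (prior 1/3): only box 2 is available, probability 1; weight (1/3)·1 = 1/3.
The weights sum to 3/5.
So P(the gold coin in box 3 | the host opened box 2) = (1/3) / (3/5) = 5/9.

5/9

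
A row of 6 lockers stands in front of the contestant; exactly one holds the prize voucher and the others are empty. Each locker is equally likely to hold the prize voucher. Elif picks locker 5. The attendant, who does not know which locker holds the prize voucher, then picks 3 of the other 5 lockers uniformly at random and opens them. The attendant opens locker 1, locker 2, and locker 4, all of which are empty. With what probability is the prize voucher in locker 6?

1/3

Because the attendant chose which lockers to open without knowing where the prize voucher is, the choice is independent of the prize location. Learning that none of the 3 opened lockers holds the prize voucher simply rules out those 3 locations and leaves the remaining 3 lockers still equally likely by symmetry.
So P(the prize voucher in locker 6) = 1/3.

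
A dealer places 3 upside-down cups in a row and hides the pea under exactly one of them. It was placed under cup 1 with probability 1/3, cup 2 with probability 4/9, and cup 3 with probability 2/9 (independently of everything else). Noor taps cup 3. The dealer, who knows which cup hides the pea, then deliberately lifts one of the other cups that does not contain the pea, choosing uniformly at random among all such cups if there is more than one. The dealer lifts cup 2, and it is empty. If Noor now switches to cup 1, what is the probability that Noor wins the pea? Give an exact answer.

3/4

Condition on the true location of the pea.
If it is under cup 1 (prior 1/3): the dealer has no choice, probability 1; weight (1/3)·1 = 1/3.
If it is under cup 2 (prior 4/9): the dealer opened cup 2, so this case is ruled out; weight (4/9)·0 = 0.
If it is under cup 3 (prior 2/9): the dealer has 2 equally likely choices, so probability 1/2; weight (2/9)·(1/2) = 1/9.
The weights sum to 4/9.
So P(the pea under cup 1 | the dealer opened cup 2) = (1/3) / (4/9) = 3/4.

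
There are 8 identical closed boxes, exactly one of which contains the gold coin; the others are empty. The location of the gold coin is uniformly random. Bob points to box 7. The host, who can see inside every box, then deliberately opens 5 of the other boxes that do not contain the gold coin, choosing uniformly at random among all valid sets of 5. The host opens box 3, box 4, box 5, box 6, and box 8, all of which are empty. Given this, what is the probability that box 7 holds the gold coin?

Apply Bayes' rule, conditioning on where the gold coin actually is.
If it is in either of boxes 1 and 2 (prior 1/8 each): the host has 6 equally likely choices, so probability 1/6; weight (1/8)·(1/6) = 1/48 each.
If it is in any of boxes 3, 4, 5, 6, and 8 (prior 1/8 each): that box was opened and seen not to hold the prize — ruled out; weight (1/8)·0 = 0 each.
If it is in box 7 (prior 1/8): the host has 21 equally likely choices, so probability 1/21; weight (1/8)·(1/21) = 1/168.
The weights sum to 1/21.
So P(the gold coin in box 7 | the host opened box 3, box 4, box 5, box 6, and box 8) = (1/168) / (1/21) = 1/8.

1/8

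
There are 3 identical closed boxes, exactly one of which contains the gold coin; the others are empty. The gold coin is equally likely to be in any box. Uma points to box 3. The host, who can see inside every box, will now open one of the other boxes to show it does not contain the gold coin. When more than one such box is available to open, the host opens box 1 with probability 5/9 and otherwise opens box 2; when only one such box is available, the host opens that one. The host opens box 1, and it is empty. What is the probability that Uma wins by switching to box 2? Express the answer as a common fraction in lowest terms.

9/14

Apply Bayes' rule, conditioning on where the gold coin actually is.
If it is in box 1 (prior 1/3): the host opened box 1, so this case is ruled out; weight (1/3)·0 = 0.
If it is in box 2 (prior 1/3): only box 1 is available, probability 1; weight (1/3)·1 = 1/3.
If it is in box 3 (prior 1/3): box 1 is available, opened with probability 5/9; weight (1/3)·(5/9) = 5/27.
The weights sum to 14/27.
So P(the gold coin in box 2 | the host opened box 1) = (1/3) / (14/27) = 9/14.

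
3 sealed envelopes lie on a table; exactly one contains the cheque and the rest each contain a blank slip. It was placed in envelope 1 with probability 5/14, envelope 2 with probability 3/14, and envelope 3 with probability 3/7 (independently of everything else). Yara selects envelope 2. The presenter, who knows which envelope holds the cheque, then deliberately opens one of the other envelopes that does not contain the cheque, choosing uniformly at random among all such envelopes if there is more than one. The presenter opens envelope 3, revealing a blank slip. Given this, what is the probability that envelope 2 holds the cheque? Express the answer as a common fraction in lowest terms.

Consider each possible location of the cheque in turn.
If it is in envelope 1 (prior 5/14): the presenter has no choice, probability 1; weight (5/14)·1 = 5/14.
If it is in envelope 2 (prior 3/14): the presenter has 2 equally likely choices, so probability 1/2; weight (3/14)·(1/2) = 3/28.
If it is in envelope 3 (prior 3/7): the presenter opened envelope 3, so this case is ruled out; weight (3/7)·0 = 0.
The weights sum to 13/28.
So P(the cheque in envelope 2 | the presenter opened envelope 3) = (3/28) / (13/28) = 3/13.

3/13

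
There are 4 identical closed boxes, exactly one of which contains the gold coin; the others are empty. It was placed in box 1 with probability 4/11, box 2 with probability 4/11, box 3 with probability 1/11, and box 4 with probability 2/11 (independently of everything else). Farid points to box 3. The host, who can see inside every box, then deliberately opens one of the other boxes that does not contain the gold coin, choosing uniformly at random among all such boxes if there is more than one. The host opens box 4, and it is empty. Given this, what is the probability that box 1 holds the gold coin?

6/13

Consider each possible location of the gold coin in turn.
If it is in either of boxes 1 and 2 (prior 4/11 each): the host has 2 equally likely choices, so probability 1/2; weight (4/11)·(1/2) = 2/11 each.
If it is in box 3 (prior 1/11): the host has 3 equally likely choices, so probability 1/3; weight (1/11)·(1/3) = 1/33.
If it is in box 4 (prior 2/11): the host opened box 4, so this case is ruled out; weight (2/11)·0 = 0.
The weights sum to 13/33.
So P(the gold coin in box 1 | the host opened box 4) = (2/11) / (13/33) = 6/13.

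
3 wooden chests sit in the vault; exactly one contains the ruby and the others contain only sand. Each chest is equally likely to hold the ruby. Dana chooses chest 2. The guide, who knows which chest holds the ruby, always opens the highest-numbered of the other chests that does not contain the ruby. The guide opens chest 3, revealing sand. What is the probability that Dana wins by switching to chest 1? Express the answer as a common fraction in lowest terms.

1/2

Condition on the true location of the ruby.
If it is in either of chests 1 and 2 (prior 1/3 each): chest 3 is the highest-numbered option available, probability 1; weight (1/3)·1 = 1/3 each.
If it is in chest 3 (prior 1/3): the guide opened chest 3, so this case is ruled out; weight (1/3)·0 = 0.
The weights sum to 2/3.
So P(the ruby in chest 1 | the guide opened chest 3) = (1/3) / (2/3) = 1/2.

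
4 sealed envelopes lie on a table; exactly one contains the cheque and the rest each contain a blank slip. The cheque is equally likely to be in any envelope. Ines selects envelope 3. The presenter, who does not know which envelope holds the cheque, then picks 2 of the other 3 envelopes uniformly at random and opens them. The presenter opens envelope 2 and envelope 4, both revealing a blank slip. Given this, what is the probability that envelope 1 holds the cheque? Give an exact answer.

Consider each possible location of the cheque in turn.
If it is in either of envelopes 1 and 3 (prior 1/4 each): the presenter picks exactly this set with probability 1/3 regardless, and none is the prize; weight (1/4)·(1/3) = 1/12 each.
If it is in either of envelopes 2 and 4 (prior 1/4 each): that envelope was opened and seen not to hold the prize — ruled out; weight (1/4)·0 = 0 each.
The weights sum to 1/6.
So P(the cheque in envelope 1 | the presenter opened envelope 2 and envelope 4) = (1/12) / (1/6) = 1/2.

1/2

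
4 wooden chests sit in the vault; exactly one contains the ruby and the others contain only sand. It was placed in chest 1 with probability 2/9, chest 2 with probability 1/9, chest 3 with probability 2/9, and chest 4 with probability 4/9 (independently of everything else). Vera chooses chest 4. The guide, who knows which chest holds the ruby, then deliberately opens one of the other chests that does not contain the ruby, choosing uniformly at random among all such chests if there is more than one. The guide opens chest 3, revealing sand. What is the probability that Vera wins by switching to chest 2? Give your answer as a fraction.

Condition on the true location of the ruby.
If it is in chest 1 (prior 2/9): the guide has 2 equally likely choices, so probability 1/2; weight (2/9)·(1/2) = 1/9.
If it is in chest 2 (prior 1/9): the guide has 2 equally likely choices, so probability 1/2; weight (1/9)·(1/2) = 1/18.
If it is in chest 3 (prior 2/9): the guide opened chest 3, so this case is ruled out; weight (2/9)·0 = 0.
If it is in chest 4 (prior 4/9): the guide has 3 equally likely choices, so probability 1/3; weight (4/9)·(1/3) = 4/27.
The weights sum to 17/54.
So P(the ruby in chest 2 | the guide opened chest 3) = (1/18) / (17/54) = 3/17.

3/17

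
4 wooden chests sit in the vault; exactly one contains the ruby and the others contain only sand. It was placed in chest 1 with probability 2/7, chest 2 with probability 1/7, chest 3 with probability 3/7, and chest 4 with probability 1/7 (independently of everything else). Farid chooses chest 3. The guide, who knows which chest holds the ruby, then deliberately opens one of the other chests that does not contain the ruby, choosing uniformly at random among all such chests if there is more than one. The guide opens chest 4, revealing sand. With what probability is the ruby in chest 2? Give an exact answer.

1/5

Apply Bayes' rule, conditioning on where the ruby actually is.
If it is in chest 1 (prior 2/7): the guide has 2 equally likely choices, so probability 1/2; weight (2/7)·(1/2) = 1/7.
If it is in chest 2 (prior 1/7): the guide has 2 equally likely choices, so probability 1/2; weight (1/7)·(1/2) = 1/14.
If it is in chest 3 (prior 3/7): the guide has 3 equally likely choices, so probability 1/3; weight (3/7)·(1/3) = 1/7.
If it is in chest 4 (prior 1/7): the guide opened chest 4, so this case is ruled out; weight (1/7)·0 = 0.
The weights sum to 5/14.
So P(the ruby in chest 2 | the guide opened chest 4) = (1/14) / (5/14) = 1/5.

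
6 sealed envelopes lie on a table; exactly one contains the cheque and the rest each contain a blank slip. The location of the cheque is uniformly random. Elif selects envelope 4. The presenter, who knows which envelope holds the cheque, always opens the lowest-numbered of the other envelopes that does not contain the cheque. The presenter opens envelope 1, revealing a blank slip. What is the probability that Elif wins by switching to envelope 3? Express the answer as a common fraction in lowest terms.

1/5

Apply Bayes' rule, conditioning on where the cheque actually is.
If it is in envelope 1 (prior 1/6): the presenter opened envelope 1, so this case is ruled out; weight (1/6)·0 = 0.
If it is in any of envelopes 2, 3, 4, 5, and 6 (prior 1/6 each): envelope 1 is the lowest-numbered option available, probability 1; weight (1/6)·1 = 1/6 each.
The weights sum to 5/6.
So P(the cheque in envelope 3 | the presenter opened envelope 1) = (1/6) / (5/6) = 1/5.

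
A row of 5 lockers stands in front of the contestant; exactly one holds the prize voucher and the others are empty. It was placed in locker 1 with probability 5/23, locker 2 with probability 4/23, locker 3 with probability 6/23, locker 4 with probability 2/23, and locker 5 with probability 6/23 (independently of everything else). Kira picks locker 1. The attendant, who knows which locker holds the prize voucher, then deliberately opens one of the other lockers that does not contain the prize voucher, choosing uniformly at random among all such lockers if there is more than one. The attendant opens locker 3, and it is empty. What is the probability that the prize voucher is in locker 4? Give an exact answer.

8/63

Condition on the true location of the prize voucher.
If it is in locker 1 (prior 5/23): the attendant has 4 equally likely choices, so probability 1/4; weight (5/23)·(1/4) = 5/92.
If it is in locker 2 (prior 4/23): the attendant has 3 equally likely choices, so probability 1/3; weight (4/23)·(1/3) = 4/69.
If it is in locker 3 (prior 6/23): the attendant opened locker 3, so this case is ruled out; weight (6/23)·0 = 0.
If it is in locker 4 (prior 2/23): the attendant has 3 equally likely choices, so probability 1/3; weight (2/23)·(1/3) = 2/69.
If it is in locker 5 (prior 6/23): the attendant has 3 equally likely choices, so probability 1/3; weight (6/23)·(1/3) = 2/23.
The weights sum to 21/92.
So P(the prize voucher in locker 4 | the attendant opened locker 3) = (2/69) / (21/92) = 8/63.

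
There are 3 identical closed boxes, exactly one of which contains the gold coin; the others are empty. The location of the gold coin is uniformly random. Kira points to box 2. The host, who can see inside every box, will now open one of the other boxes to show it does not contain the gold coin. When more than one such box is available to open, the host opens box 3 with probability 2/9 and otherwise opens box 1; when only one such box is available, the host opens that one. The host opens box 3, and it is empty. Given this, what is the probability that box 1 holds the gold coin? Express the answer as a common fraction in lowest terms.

Apply Bayes' rule, conditioning on where the gold coin actually is.
If it is in box 1 (prior 1/3): only box 3 is available, probability 1; weight (1/3)·1 = 1/3.
If it is in box 2 (prior 1/3): box 3 is available, opened with probability 2/9; weight (1/3)·(2/9) = 2/27.
If it is in box 3 (prior 1/3): the host opened box 3, so this case is ruled out; weight (1/3)·0 = 0.
The weights sum to 11/27.
So P(the gold coin in box 1 | the host opened box 3) = (1/3) / (11/27) = 9/11.

9/11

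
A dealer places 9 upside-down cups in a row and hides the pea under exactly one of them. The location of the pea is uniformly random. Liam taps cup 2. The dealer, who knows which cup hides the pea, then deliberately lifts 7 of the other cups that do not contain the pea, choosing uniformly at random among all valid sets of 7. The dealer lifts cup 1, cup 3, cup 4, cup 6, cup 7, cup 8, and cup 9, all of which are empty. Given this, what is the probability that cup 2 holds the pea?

Condition on the true location of the pea.
If it is under any of cups 1, 3, 4, 6, 7, 8, and 9 (prior 1/9 each): that cup was opened and seen not to hold the prize — ruled out; weight (1/9)·0 = 0 each.
If it is under cup 2 (prior 1/9): the dealer has 8 equally likely choices, so probability 1/8; weight (1/9)·(1/8) = 1/72.
If it is under cup 5 (prior 1/9): the dealer has no choice, probability 1; weight (1/9)·1 = 1/9.
The weights sum to 1/8.
So P(the pea under cup 2 | the dealer opened cup 1, cup 3, cup 4, cup 6, cup 7, cup 8, and cup 9) = (1/72) / (1/8) = 1/9.

1/9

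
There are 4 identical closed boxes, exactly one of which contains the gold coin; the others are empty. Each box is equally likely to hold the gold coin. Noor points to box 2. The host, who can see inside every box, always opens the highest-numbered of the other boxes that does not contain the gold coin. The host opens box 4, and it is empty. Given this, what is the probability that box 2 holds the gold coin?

Condition on the true location of the gold coin.
If it is in any of boxes 1, 2, and 3 (prior 1/4 each): box 4 is the highest-numbered option available, probability 1; weight (1/4)·1 = 1/4 each.
If it is in box 4 (prior 1/4): the host opened box 4, so this case is ruled out; weight (1/4)·0 = 0.
The weights sum to 3/4.
So P(the gold coin in box 2 | the host opened box 4) = (1/4) / (3/4) = 1/3.

1/3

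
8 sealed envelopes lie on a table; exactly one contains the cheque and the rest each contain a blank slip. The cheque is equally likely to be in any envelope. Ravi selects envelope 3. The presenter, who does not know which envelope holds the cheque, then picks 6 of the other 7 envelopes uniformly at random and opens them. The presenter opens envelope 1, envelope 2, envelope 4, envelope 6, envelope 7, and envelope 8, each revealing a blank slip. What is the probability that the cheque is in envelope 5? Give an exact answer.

Consider each possible location of the cheque in turn.
If it is in any of envelopes 1, 2, 4, 6, 7, and 8 (prior 1/8 each): that envelope was opened and seen not to hold the prize — ruled out; weight (1/8)·0 = 0 each.
If it is in either of envelopes 3 and 5 (prior 1/8 each): the presenter picks exactly this set with probability 1/7 regardless, and none is the prize; weight (1/8)·(1/7) = 1/56 each.
The weights sum to 1/28.
So P(the cheque in envelope 5 | the presenter opened envelope 1, envelope 2, envelope 4, envelope 6, envelope 7, and envelope 8) = (1/56) / (1/28) = 1/2.

1/2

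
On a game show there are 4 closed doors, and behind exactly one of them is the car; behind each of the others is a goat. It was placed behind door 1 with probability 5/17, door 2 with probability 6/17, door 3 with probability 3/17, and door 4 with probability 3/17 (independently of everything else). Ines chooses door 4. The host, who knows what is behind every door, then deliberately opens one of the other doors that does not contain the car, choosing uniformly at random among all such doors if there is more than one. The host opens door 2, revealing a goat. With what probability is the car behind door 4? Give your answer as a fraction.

Consider each possible location of the car in turn.
If it is behind door 1 (prior 5/17): the host has 2 equally likely choices, so probability 1/2; weight (5/17)·(1/2) = 5/34.
If it is behind door 2 (prior 6/17): the host opened door 2, so this case is ruled out; weight (6/17)·0 = 0.
If it is behind door 3 (prior 3/17): the host has 2 equally likely choices, so probability 1/2; weight (3/17)·(1/2) = 3/34.
If it is behind door 4 (prior 3/17): the host has 3 equally likely choices, so probability 1/3; weight (3/17)·(1/3) = 1/17.
The weights sum to 5/17.
So P(the car behind door 4 | the host opened door 2) = (1/17) / (5/17) = 1/5.

1/5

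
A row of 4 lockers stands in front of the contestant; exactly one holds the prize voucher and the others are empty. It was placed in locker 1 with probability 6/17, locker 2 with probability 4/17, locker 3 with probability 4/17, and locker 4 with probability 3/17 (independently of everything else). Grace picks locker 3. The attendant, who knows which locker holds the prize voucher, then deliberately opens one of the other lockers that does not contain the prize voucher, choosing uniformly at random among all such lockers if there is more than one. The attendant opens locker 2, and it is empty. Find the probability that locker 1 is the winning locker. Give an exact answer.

18/35

Apply Bayes' rule, conditioning on where the prize voucher actually is.
If it is in locker 1 (prior 6/17): the attendant has 2 equally likely choices, so probability 1/2; weight (6/17)·(1/2) = 3/17.
If it is in locker 2 (prior 4/17): the attendant opened locker 2, so this case is ruled out; weight (4/17)·0 = 0.
If it is in locker 3 (prior 4/17): the attendant has 3 equally likely choices, so probability 1/3; weight (4/17)·(1/3) = 4/51.
If it is in locker 4 (prior 3/17): the attendant has 2 equally likely choices, so probability 1/2; weight (3/17)·(1/2) = 3/34.
The weights sum to 35/102.
So P(the prize voucher in locker 1 | the attendant opened locker 2) = (3/17) / (35/102) = 18/35.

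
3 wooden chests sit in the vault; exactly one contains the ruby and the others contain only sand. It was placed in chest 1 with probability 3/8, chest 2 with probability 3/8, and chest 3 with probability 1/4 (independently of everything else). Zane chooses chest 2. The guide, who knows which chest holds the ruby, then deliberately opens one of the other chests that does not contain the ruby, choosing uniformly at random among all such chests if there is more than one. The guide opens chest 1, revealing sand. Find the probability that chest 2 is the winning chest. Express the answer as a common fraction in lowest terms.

Condition on the true location of the ruby.
If it is in chest 1 (prior 3/8): the guide opened chest 1, so this case is ruled out; weight (3/8)·0 = 0.
If it is in chest 2 (prior 3/8): the guide has 2 equally likely choices, so probability 1/2; weight (3/8)·(1/2) = 3/16.
If it is in chest 3 (prior 1/4): the guide has no choice, probability 1; weight (1/4)·1 = 1/4.
The weights sum to 7/16.
So P(the ruby in chest 2 | the guide opened chest 1) = (3/16) / (7/16) = 3/7.

3/7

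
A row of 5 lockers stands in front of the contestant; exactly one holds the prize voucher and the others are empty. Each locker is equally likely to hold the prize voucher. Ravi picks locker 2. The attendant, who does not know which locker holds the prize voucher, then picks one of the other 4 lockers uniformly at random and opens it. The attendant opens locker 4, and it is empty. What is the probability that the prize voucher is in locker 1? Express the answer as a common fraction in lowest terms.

Apply Bayes' rule, conditioning on where the prize voucher actually is.
If it is in any of lockers 1, 2, 3, and 5 (prior 1/5 each): the attendant picks locker 4 with probability 1/4 regardless, and it is not the prize; weight (1/5)·(1/4) = 1/20 each.
If it is in locker 4 (prior 1/5): the attendant opened locker 4, so this case is ruled out; weight (1/5)·0 = 0.
The weights sum to 1/5.
So P(the prize voucher in locker 1 | the attendant opened locker 4) = (1/20) / (1/5) = 1/4.

1/4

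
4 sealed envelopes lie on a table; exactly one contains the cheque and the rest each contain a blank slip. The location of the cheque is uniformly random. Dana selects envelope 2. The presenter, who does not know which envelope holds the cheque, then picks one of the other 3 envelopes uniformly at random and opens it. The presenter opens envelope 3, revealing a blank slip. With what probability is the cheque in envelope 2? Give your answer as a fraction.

Because the presenter chose which envelope to open without knowing where the cheque is, the choice is independent of the prize location. Learning that envelope 3 does not hold the cheque simply rules out that one location and leaves the remaining 3 envelopes still equally likely by symmetry.
So P(the cheque in envelope 2) = 1/3.

1/3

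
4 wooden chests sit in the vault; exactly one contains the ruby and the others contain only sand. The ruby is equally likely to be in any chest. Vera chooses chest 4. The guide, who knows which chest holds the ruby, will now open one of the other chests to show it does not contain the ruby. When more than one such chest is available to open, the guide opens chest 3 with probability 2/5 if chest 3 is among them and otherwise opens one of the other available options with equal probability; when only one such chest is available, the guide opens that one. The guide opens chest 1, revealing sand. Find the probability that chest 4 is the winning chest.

3/14

Consider each possible location of the ruby in turn.
If it is in chest 1 (prior 1/4): the guide opened chest 1, so this case is ruled out; weight (1/4)·0 = 0.
If it is in chest 2 (prior 1/4): chest 3 is available but not opened, probability 3/5; weight (1/4)·(3/5) = 3/20.
If it is in chest 3 (prior 1/4): chest 3 holds the prize so is unavailable; the guide chooses uniformly among the 2 others, probability 1/2; weight (1/4)·(1/2) = 1/8.
If it is in chest 4 (prior 1/4): chest 3 is available but not opened; chest 1 gets probability (1 − 2/5)/2 = 3/10; weight (1/4)·(3/10) = 3/40.
The weights sum to 7/20.
So P(the ruby in chest 4 | the guide opened chest 1) = (3/40) / (7/20) = 3/14.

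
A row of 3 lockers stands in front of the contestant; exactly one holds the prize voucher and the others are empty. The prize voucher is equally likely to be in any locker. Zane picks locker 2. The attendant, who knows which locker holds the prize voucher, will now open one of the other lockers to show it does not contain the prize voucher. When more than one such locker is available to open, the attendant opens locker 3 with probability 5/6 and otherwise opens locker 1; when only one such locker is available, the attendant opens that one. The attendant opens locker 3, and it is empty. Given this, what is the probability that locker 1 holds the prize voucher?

6/11

Apply Bayes' rule, conditioning on where the prize voucher actually is.
If it is in locker 1 (prior 1/3): only locker 3 is available, probability 1; weight (1/3)·1 = 1/3.
If it is in locker 2 (prior 1/3): locker 3 is available, opened with probability 5/6; weight (1/3)·(5/6) = 5/18.
If it is in locker 3 (prior 1/3): the attendant opened locker 3, so this case is ruled out; weight (1/3)·0 = 0.
The weights sum to 11/18.
So P(the prize voucher in locker 1 | the attendant opened locker 3) = (1/3) / (11/18) = 6/11.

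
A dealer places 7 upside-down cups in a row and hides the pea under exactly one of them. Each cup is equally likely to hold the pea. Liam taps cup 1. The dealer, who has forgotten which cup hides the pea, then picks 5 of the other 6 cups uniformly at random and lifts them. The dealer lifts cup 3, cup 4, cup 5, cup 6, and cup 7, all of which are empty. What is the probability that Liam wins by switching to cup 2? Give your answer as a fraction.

Because the dealer chose which cups to lift without knowing where the pea is, the choice is independent of the prize location. Learning that none of the 5 opened cups holds the pea simply rules out those 5 locations and leaves the remaining 2 cups still equally likely by symmetry.
So P(the pea under cup 2) = 1/2.

1/2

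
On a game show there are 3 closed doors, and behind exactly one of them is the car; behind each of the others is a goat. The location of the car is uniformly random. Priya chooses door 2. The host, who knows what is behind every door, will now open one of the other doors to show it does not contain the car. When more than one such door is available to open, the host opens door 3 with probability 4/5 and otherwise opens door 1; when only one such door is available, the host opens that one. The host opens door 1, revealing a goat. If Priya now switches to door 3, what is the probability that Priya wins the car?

Condition on the true location of the car.
If it is behind door 1 (prior 1/3): the host opened door 1, so this case is ruled out; weight (1/3)·0 = 0.
If it is behind door 2 (prior 1/3): door 3 is available but not opened, probability 1/5; weight (1/3)·(1/5) = 1/15.
If it is behind door 3 (prior 1/3): only door 1 is available, probability 1; weight (1/3)·1 = 1/3.
The weights sum to 2/5.
So P(the car behind door 3 | the host opened door 1) = (1/3) / (2/5) = 5/6.

5/6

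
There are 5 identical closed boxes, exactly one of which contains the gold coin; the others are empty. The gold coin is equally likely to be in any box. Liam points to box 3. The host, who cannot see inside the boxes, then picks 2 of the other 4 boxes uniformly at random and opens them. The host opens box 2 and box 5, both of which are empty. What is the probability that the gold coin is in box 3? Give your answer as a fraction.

1/3

Consider each possible location of the gold coin in turn.
If it is in any of boxes 1, 3, and 4 (prior 1/5 each): the host picks exactly this set with probability 1/6 regardless, and none is the prize; weight (1/5)·(1/6) = 1/30 each.
If it is in either of boxes 2 and 5 (prior 1/5 each): that box was opened and seen not to hold the prize — ruled out; weight (1/5)·0 = 0 each.
The weights sum to 1/10.
So P(the gold coin in box 3 | the host opened box 2 and box 5) = (1/30) / (1/10) = 1/3.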